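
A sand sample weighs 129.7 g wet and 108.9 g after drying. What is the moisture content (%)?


Formula: MC = (W_wet - W_dry) / W_wet * 100
Water mass = 129.7 - 108.9 = 20.8 g
MC = 20.8 / 129.7 * 100 = 16.0370%


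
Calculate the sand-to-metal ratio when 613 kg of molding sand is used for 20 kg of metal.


Formula: Sand-to-Metal Ratio = W_sand / W_metal
Ratio = 613 kg / 20 kg = 30.6500


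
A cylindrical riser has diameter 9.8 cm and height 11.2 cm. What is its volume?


Formula: V = pi * (D/2)^2 * H  (cylinder volume)
Radius = D/2 = 9.8/2 = 4.9 cm
V = pi * 4.9^2 * 11.2 = 844.8120 cm^3

Answer: 844.8120 cm^3


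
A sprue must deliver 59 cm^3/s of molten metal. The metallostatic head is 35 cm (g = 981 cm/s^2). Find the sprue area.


Formula: v = sqrt(2*g*h), A = Q/v
Velocity: v = sqrt(2 * 981 * 35) = sqrt(68670) = 262.0496 cm/s
Sprue area: A = Q / v = 59 / 262.0496 = 0.2251 cm^2


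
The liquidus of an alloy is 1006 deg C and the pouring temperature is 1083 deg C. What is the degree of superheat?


Formula: Superheat = T_pour - T_melt
Superheat = 1083 - 1006 = 77 deg C

Final answer: 77 deg C


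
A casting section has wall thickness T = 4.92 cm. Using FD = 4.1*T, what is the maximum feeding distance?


Formula: FD = 4.1 * T  (riser feeding-distance rule)
FD = 4.1 * 4.92 cm = 20.1720 cm

20.1720 cm


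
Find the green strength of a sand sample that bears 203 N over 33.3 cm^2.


Formula: Compressive Strength = Force / Area
Strength = 203 N / 33.3 cm^2 = 6.0961 N/cm^2

Final answer: 6.0961 N/cm^2


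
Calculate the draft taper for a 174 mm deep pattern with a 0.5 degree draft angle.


Formula: taper = depth * tan(draft_angle)
tan(0.5 deg) = 0.0087269
taper = 174 mm * 0.0087269 = 1.5185 mm

Answer: 1.5185 mm


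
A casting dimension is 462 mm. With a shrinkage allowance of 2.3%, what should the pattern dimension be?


Formula: L_pattern = L_casting * (1 + shrinkage_rate/100)
Shrinkage factor = 1 + 2.3/100 = 1.023
L_pattern = 462 mm * 1.023 = 472.6260 mm

Answer: 472.6260 mm


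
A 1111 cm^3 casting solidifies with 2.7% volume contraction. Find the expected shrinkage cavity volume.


Formula: V_shrink = V_casting * shrinkage_pct / 100
V_shrink = 1111 cm^3 * 2.7 / 100 = 29.9970 cm^3

Answer: 29.9970 cm^3


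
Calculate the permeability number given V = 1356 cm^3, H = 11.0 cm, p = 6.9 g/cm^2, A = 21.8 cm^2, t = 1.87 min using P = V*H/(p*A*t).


Formula: Permeability Number P = (V * H) / (p * A * t)
Numerator: V * H = 1356 * 11.0 = 14916.0
Denominator: p * A * t = 6.9 * 21.8 * 1.87 = 281.2854
P = 14916.0 / 281.2854 = 53.0280

Final answer: 53.0280


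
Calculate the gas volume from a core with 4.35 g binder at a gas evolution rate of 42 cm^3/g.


Formula: V_gas = W_binder * gas_evolution_rate
V = 4.35 g * 42 cm^3/g = 182.7000 cm^3

Answer: 182.7000 cm^3


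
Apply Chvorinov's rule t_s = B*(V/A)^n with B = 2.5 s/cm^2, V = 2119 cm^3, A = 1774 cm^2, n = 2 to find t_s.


Formula: t_s = B * (V/A)^n  (Chvorinov's rule, n=2)
Modulus M = V/A = 2119/1774 = 1.194476 cm
M^2 = 1.194476^2 = 1.426773 cm^2
t_s = 2.5 * 1.426773 = 3.5669 s

3.5669 s


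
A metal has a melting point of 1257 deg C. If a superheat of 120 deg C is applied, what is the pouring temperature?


Formula: T_pour = T_melt + Superheat
T_pour = 1257 + 120 = 1377 deg C

1377 deg C


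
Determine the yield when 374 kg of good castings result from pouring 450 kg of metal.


Formula: Casting Yield = (W_good / W_total) * 100
Yield = (374 kg / 450 kg) * 100 = 83.1111%

Final answer: 83.1111%


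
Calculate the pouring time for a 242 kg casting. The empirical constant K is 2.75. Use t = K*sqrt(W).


Formula: t = K * sqrt(W)
sqrt(W) = sqrt(242) = 15.55635
t = 2.75 * 15.55635 = 42.7800 s


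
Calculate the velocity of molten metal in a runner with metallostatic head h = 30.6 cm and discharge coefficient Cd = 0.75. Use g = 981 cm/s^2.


Formula: v = Cd * sqrt(2 * g * h)  (Torricelli with discharge coefficient)
2*g*h = 2 * 981 * 30.6 = 60037.2 cm^2/s^2
sqrt(60037.2) = 245.02490 cm/s
v = 0.75 * 245.02490 = 183.7687 cm/s

Answer: 183.7687 cm/s


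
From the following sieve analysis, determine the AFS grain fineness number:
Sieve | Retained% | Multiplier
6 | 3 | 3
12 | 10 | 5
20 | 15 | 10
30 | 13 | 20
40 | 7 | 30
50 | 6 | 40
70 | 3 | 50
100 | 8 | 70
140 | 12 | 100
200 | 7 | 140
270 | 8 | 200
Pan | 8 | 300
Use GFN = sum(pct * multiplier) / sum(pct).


Formula: GFN = sum(pct * multiplier) / sum(pct)
sum(pct * multiplier) = 7809
sum(pct) = 100
GFN = 7809 / 100 = 78.09

Final answer: 78.09


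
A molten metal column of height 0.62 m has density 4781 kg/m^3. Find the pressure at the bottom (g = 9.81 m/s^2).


Formula: P = rho * g * h
rho * g = 4781 * 9.81 = 46901.61 N/m^3
P = 46901.61 * 0.62 = 29078.9982 Pa

29078.9982 Pa


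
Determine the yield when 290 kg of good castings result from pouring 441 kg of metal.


Formula: Casting Yield = (W_good / W_total) * 100
Yield = (290 kg / 441 kg) * 100 = 65.7596%

65.7596%


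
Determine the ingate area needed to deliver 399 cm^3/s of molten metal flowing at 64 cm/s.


Formula: A_ingate = Q / v  (continuity equation)
A = 399 cm^3/s / 64 cm/s = 6.2344 cm^2

Final answer: 6.2344 cm^2


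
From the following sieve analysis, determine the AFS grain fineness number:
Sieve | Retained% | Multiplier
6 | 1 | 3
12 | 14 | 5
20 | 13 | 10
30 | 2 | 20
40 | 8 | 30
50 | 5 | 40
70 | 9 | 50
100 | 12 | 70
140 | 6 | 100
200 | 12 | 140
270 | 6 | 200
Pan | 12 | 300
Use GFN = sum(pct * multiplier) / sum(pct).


Formula: GFN = sum(pct * multiplier) / sum(pct)
sum(pct * multiplier) = 9053
sum(pct) = 100
GFN = 9053 / 100 = 90.53


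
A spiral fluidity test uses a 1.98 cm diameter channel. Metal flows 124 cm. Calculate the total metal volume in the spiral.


Formula: V = pi * (d/2)^2 * L  (cylinder volume)
Radius = 1.98/2 = 0.99 cm
V = pi * 0.99^2 * 124 = 381.8053 cm^3

Final answer: 381.8053 cm^3


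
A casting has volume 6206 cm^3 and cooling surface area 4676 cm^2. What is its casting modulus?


Formula: Casting Modulus M = V / A
M = 6206 cm^3 / 4676 cm^2 = 1.3272 cm

Final answer: 1.3272 cm


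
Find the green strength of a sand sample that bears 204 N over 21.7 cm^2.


Formula: Compressive Strength = Force / Area
Strength = 204 N / 21.7 cm^2 = 9.4009 N/cm^2

Final answer: 9.4009 N/cm^2


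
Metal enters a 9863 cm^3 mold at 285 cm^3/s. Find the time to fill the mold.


Formula: t_fill = V_mold / Q_flow
t = 9863 cm^3 / 285 cm^3/s = 34.6070 s


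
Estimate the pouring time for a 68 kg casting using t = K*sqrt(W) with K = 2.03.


Formula: t = K * sqrt(W)
sqrt(W) = sqrt(68) = 8.24621
t = 2.03 * 8.24621 = 16.7398 s

Answer: 16.7398 s


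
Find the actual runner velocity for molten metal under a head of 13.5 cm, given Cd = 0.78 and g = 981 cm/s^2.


Formula: v = Cd * sqrt(2 * g * h)  (Torricelli with discharge coefficient)
2*g*h = 2 * 981 * 13.5 = 26487.0 cm^2/s^2
sqrt(26487.0) = 162.74827 cm/s
v = 0.78 * 162.74827 = 126.9437 cm/s

126.9437 cm/s


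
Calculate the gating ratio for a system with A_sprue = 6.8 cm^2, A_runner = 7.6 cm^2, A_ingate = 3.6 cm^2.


Sprue:Runner:Ingate = 1 : 7.6/6.8 : 3.6/6.8 = 1:1.12:0.53

1:1.12:0.53


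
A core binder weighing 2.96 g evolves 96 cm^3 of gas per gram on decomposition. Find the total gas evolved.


Formula: V_gas = W_binder * gas_evolution_rate
V = 2.96 g * 96 cm^3/g = 284.1600 cm^3

Final answer: 284.1600 cm^3


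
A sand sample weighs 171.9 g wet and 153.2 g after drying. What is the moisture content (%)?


Formula: MC = (W_wet - W_dry) / W_wet * 100
Water mass = 171.9 - 153.2 = 18.7 g
MC = 18.7 / 171.9 * 100 = 10.8784%

10.8784%


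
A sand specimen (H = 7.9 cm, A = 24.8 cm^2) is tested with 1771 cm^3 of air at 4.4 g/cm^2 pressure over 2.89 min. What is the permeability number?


Formula: Permeability Number P = (V * H) / (p * A * t)
Numerator: V * H = 1771 * 7.9 = 13990.9
Denominator: p * A * t = 4.4 * 24.8 * 2.89 = 315.3568
P = 13990.9 / 315.3568 = 44.3653

Answer: 44.3653


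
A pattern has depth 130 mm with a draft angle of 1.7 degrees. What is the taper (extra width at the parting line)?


Formula: taper = depth * tan(draft_angle)
tan(1.7 deg) = 0.0296793
taper = 130 mm * 0.0296793 = 3.8583 mm

Answer: 3.8583 mm


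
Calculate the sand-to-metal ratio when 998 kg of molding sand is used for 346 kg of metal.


Formula: Sand-to-Metal Ratio = W_sand / W_metal
Ratio = 998 kg / 346 kg = 2.8844

Final answer: 2.8844


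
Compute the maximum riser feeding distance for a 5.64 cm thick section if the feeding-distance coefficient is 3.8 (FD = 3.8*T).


Formula: FD = 3.8 * T  (riser feeding-distance rule)
FD = 3.8 * 5.64 cm = 21.4320 cm


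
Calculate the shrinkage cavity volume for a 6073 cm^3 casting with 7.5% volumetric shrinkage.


Formula: V_shrink = V_casting * shrinkage_pct / 100
V_shrink = 6073 cm^3 * 7.5 / 100 = 455.4750 cm^3

Final answer: 455.4750 cm^3


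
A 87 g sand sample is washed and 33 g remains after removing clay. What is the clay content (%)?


Formula: Clay% = (W_total - W_washed) / W_total * 100
Clay mass = 87 - 33 = 54 g
Clay% = 54 / 87 * 100 = 62.0690%

Final answer: 62.0690%


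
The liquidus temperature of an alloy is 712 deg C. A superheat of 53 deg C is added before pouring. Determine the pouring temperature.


Formula: T_pour = T_melt + Superheat
T_pour = 712 + 53 = 765 deg C

765 deg C


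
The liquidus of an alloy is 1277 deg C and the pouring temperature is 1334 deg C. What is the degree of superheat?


Formula: Superheat = T_pour - T_melt
Superheat = 1334 - 1277 = 57 deg C


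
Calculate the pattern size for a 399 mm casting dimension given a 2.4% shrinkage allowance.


Formula: L_pattern = L_casting * (1 + shrinkage_rate/100)
Shrinkage factor = 1 + 2.4/100 = 1.024
L_pattern = 399 mm * 1.024 = 408.5760 mm


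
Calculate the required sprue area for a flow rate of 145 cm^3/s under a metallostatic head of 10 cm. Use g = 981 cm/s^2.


Formula: v = sqrt(2*g*h), A = Q/v
Velocity: v = sqrt(2 * 981 * 10) = sqrt(19620) = 140.0714 cm/s
Sprue area: A = Q / v = 145 / 140.0714 = 1.0352 cm^2

Final answer: 1.0352 cm^2


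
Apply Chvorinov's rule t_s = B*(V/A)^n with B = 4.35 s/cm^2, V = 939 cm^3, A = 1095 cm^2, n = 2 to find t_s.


Formula: t_s = B * (V/A)^n  (Chvorinov's rule, n=2)
Modulus M = V/A = 939/1095 = 0.857534 cm
M^2 = 0.857534^2 = 0.735365 cm^2
t_s = 4.35 * 0.735365 = 3.1988 s

Answer: 3.1988 s


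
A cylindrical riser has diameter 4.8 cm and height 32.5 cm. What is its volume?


Formula: V = pi * (D/2)^2 * H  (cylinder volume)
Radius = D/2 = 4.8/2 = 2.4 cm
V = pi * 2.4^2 * 32.5 = 588.1061 cm^3

588.1061 cm^3


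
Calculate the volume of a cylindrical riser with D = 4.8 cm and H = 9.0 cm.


Formula: V = pi * (D/2)^2 * H  (cylinder volume)
Radius = D/2 = 4.8/2 = 2.4 cm
V = pi * 2.4^2 * 9.0 = 162.8602 cm^3

162.8602 cm^3


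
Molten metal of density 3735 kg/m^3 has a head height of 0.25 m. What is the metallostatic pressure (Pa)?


Formula: P = rho * g * h
rho * g = 3735 * 9.81 = 36640.35 N/m^3
P = 36640.35 * 0.25 = 9160.0875 Pa


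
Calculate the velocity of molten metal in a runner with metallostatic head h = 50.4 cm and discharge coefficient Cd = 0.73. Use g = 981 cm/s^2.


Formula: v = Cd * sqrt(2 * g * h)  (Torricelli with discharge coefficient)
2*g*h = 2 * 981 * 50.4 = 98884.8 cm^2/s^2
sqrt(98884.8) = 314.45954 cm/s
v = 0.73 * 314.45954 = 229.5555 cm/s

Answer: 229.5555 cm/s


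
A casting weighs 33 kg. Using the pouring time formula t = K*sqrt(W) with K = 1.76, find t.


Formula: t = K * sqrt(W)
sqrt(W) = sqrt(33) = 5.74456
t = 1.76 * 5.74456 = 10.1104 s


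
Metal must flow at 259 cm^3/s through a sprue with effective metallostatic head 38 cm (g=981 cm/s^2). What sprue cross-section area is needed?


Formula: v = sqrt(2*g*h), A = Q/v
Velocity: v = sqrt(2 * 981 * 38) = sqrt(74556) = 273.0494 cm/s
Sprue area: A = Q / v = 259 / 273.0494 = 0.9485 cm^2

Answer: 0.9485 cm^2


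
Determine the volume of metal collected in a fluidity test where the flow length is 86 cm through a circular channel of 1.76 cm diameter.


Formula: V = pi * (d/2)^2 * L  (cylinder volume)
Radius = 1.76/2 = 0.88 cm
V = pi * 0.88^2 * 86 = 209.2250 cm^3

209.2250 cm^3


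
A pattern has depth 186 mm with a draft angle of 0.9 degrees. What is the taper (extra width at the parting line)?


Formula: taper = depth * tan(draft_angle)
tan(0.9 deg) = 0.0157093
taper = 186 mm * 0.0157093 = 2.9219 mm

2.9219 mm


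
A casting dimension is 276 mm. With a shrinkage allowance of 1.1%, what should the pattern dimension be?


Formula: L_pattern = L_casting * (1 + shrinkage_rate/100)
Shrinkage factor = 1 + 1.1/100 = 1.011
L_pattern = 276 mm * 1.011 = 279.0360 mm

Answer: 279.0360 mm


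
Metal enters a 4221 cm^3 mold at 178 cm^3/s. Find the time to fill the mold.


Formula: t_fill = V_mold / Q_flow
t = 4221 cm^3 / 178 cm^3/s = 23.7135 s


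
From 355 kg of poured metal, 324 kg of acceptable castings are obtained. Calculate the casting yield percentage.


Formula: Casting Yield = (W_good / W_total) * 100
Yield = (324 kg / 355 kg) * 100 = 91.2676%

91.2676%


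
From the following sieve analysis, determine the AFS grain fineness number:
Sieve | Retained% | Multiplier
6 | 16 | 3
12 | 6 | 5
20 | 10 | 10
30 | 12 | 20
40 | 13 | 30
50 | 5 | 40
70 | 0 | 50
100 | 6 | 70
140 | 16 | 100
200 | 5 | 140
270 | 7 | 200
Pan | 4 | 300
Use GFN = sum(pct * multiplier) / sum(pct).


Formula: GFN = sum(pct * multiplier) / sum(pct)
sum(pct * multiplier) = 6328
sum(pct) = 100
GFN = 6328 / 100 = 63.28

63.28


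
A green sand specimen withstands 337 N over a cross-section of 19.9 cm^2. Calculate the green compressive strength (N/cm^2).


Formula: Compressive Strength = Force / Area
Strength = 337 N / 19.9 cm^2 = 16.9347 N/cm^2

16.9347 N/cm^2


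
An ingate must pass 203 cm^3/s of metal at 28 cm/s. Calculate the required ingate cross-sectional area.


Formula: A_ingate = Q / v  (continuity equation)
A = 203 cm^3/s / 28 cm/s = 7.2500 cm^2


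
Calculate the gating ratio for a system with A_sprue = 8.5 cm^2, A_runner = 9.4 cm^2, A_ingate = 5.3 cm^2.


Sprue:Runner:Ingate = 1 : 9.4/8.5 : 5.3/8.5 = 1:1.11:0.62

1:1.11:0.62


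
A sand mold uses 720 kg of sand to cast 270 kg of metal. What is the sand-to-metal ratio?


Formula: Sand-to-Metal Ratio = W_sand / W_metal
Ratio = 720 kg / 270 kg = 2.6667

Final answer: 2.6667


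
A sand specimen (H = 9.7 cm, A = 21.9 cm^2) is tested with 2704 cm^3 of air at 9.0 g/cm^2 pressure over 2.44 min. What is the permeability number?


Formula: Permeability Number P = (V * H) / (p * A * t)
Numerator: V * H = 2704 * 9.7 = 26228.8
Denominator: p * A * t = 9.0 * 21.9 * 2.44 = 480.924
P = 26228.8 / 480.924 = 54.5383


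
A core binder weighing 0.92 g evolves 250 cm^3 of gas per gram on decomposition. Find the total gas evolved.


Formula: V_gas = W_binder * gas_evolution_rate
V = 0.92 g * 250 cm^3/g = 230.0000 cm^3

Answer: 230.0000 cm^3


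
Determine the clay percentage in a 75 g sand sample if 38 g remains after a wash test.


Formula: Clay% = (W_total - W_washed) / W_total * 100
Clay mass = 75 - 38 = 37 g
Clay% = 37 / 75 * 100 = 49.3333%


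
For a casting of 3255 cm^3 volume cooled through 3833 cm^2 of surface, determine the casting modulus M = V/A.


Formula: Casting Modulus M = V / A
M = 3255 cm^3 / 3833 cm^2 = 0.8492 cm

0.8492 cm


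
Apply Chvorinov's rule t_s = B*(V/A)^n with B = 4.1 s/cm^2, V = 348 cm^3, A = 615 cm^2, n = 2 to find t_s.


Formula: t_s = B * (V/A)^n  (Chvorinov's rule, n=2)
Modulus M = V/A = 348/615 = 0.565854 cm
M^2 = 0.565854^2 = 0.320191 cm^2
t_s = 4.1 * 0.320191 = 1.3128 s


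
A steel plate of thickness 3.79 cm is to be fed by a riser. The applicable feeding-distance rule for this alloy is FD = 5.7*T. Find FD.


Formula: FD = 5.7 * T  (riser feeding-distance rule)
FD = 5.7 * 3.79 cm = 21.6030 cm

21.6030 cm


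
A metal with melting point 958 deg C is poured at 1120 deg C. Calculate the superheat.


Formula: Superheat = T_pour - T_melt
Superheat = 1120 - 958 = 162 deg C

Final answer: 162 deg C


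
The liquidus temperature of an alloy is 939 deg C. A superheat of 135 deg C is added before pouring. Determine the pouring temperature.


Formula: T_pour = T_melt + Superheat
T_pour = 939 + 135 = 1074 deg C

1074 deg C


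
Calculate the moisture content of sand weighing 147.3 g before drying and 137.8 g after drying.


Formula: MC = (W_wet - W_dry) / W_wet * 100
Water mass = 147.3 - 137.8 = 9.5 g
MC = 9.5 / 147.3 * 100 = 6.4494%

Answer: 6.4494%


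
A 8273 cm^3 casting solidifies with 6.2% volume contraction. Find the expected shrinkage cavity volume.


Formula: V_shrink = V_casting * shrinkage_pct / 100
V_shrink = 8273 cm^3 * 6.2 / 100 = 512.9260 cm^3

Answer: 512.9260 cm^3


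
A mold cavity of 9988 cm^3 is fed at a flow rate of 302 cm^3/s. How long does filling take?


Formula: t_fill = V_mold / Q_flow
t = 9988 cm^3 / 302 cm^3/s = 33.0728 s

Answer: 33.0728 s


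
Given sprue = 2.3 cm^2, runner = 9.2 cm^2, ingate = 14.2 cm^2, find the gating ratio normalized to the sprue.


Sprue:Runner:Ingate = 1 : 9.2/2.3 : 14.2/2.3 = 1:4.00:6.17

Answer: 1:4.00:6.17


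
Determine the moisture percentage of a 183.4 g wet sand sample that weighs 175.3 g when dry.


Formula: MC = (W_wet - W_dry) / W_wet * 100
Water mass = 183.4 - 175.3 = 8.1 g
MC = 8.1 / 183.4 * 100 = 4.4166%

Answer: 4.4166%


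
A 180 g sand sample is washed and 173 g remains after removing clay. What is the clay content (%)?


Formula: Clay% = (W_total - W_washed) / W_total * 100
Clay mass = 180 - 173 = 7 g
Clay% = 7 / 180 * 100 = 3.8889%

Answer: 3.8889%


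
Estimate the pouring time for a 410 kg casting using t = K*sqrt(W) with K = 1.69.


Formula: t = K * sqrt(W)
sqrt(W) = sqrt(410) = 20.24846
t = 1.69 * 20.24846 = 34.2199 s

34.2199 s


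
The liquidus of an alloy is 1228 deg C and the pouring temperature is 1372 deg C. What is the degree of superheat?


Formula: Superheat = T_pour - T_melt
Superheat = 1372 - 1228 = 144 deg C

Answer: 144 deg C


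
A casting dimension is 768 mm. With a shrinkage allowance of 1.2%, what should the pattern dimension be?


Formula: L_pattern = L_casting * (1 + shrinkage_rate/100)
Shrinkage factor = 1 + 1.2/100 = 1.012
L_pattern = 768 mm * 1.012 = 777.2160 mm


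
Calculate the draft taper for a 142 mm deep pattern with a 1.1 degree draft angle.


Formula: taper = depth * tan(draft_angle)
tan(1.1 deg) = 0.0192010
taper = 142 mm * 0.0192010 = 2.7265 mm


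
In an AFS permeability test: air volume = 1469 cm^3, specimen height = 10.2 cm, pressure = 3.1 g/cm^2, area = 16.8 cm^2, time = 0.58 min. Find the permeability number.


Formula: Permeability Number P = (V * H) / (p * A * t)
Numerator: V * H = 1469 * 10.2 = 14983.8
Denominator: p * A * t = 3.1 * 16.8 * 0.58 = 30.2064
P = 14983.8 / 30.2064 = 496.0472

496.0472


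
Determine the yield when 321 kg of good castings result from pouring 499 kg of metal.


Formula: Casting Yield = (W_good / W_total) * 100
Yield = (321 kg / 499 kg) * 100 = 64.3287%

64.3287%


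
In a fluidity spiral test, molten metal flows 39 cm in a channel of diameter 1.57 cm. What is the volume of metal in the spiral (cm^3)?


Formula: V = pi * (d/2)^2 * L  (cylinder volume)
Radius = 1.57/2 = 0.785 cm
V = pi * 0.785^2 * 39 = 75.5012 cm^3

Answer: 75.5012 cm^3


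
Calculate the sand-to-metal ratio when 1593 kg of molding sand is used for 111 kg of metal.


Formula: Sand-to-Metal Ratio = W_sand / W_metal
Ratio = 1593 kg / 111 kg = 14.3514

Final answer: 14.3514


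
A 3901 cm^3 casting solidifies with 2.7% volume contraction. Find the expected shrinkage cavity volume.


Formula: V_shrink = V_casting * shrinkage_pct / 100
V_shrink = 3901 cm^3 * 2.7 / 100 = 105.3270 cm^3

Final answer: 105.3270 cm^3


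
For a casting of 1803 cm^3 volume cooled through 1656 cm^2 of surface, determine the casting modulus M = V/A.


Formula: Casting Modulus M = V / A
M = 1803 cm^3 / 1656 cm^2 = 1.0888 cm


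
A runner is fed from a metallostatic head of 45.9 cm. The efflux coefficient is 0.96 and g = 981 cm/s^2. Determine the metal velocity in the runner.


Formula: v = Cd * sqrt(2 * g * h)  (Torricelli with discharge coefficient)
2*g*h = 2 * 981 * 45.9 = 90055.8 cm^2/s^2
sqrt(90055.8) = 300.09299 cm/s
v = 0.96 * 300.09299 = 288.0893 cm/s

288.0893 cm/s


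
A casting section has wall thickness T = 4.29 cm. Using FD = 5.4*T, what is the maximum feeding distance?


Formula: FD = 5.4 * T  (riser feeding-distance rule)
FD = 5.4 * 4.29 cm = 23.1660 cm

Final answer: 23.1660 cm


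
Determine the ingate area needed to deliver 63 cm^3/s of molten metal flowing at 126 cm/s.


Formula: A_ingate = Q / v  (continuity equation)
A = 63 cm^3/s / 126 cm/s = 0.5000 cm^2


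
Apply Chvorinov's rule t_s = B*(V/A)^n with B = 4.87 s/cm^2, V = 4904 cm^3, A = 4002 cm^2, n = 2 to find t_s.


Formula: t_s = B * (V/A)^n  (Chvorinov's rule, n=2)
Modulus M = V/A = 4904/4002 = 1.225387 cm
M^2 = 1.225387^2 = 1.501573 cm^2
t_s = 4.87 * 1.501573 = 7.3127 s

7.3127 s


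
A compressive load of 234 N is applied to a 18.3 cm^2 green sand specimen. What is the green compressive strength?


Formula: Compressive Strength = Force / Area
Strength = 234 N / 18.3 cm^2 = 12.7869 N/cm^2

Answer: 12.7869 N/cm^2


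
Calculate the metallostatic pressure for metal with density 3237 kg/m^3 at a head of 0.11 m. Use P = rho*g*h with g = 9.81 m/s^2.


Formula: P = rho * g * h
rho * g = 3237 * 9.81 = 31754.97 N/m^3
P = 31754.97 * 0.11 = 3493.0467 Pa

3493.0467 Pa


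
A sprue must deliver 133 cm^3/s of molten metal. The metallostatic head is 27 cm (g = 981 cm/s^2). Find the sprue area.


Formula: v = sqrt(2*g*h), A = Q/v
Velocity: v = sqrt(2 * 981 * 27) = sqrt(52974) = 230.1608 cm/s
Sprue area: A = Q / v = 133 / 230.1608 = 0.5779 cm^2

Answer: 0.5779 cm^2


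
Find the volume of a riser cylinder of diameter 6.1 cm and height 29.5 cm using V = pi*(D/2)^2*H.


Formula: V = pi * (D/2)^2 * H  (cylinder volume)
Radius = D/2 = 6.1/2 = 3.05 cm
V = pi * 3.05^2 * 29.5 = 862.1276 cm^3


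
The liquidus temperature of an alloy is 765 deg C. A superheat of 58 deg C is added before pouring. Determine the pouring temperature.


Formula: T_pour = T_melt + Superheat
T_pour = 765 + 58 = 823 deg C


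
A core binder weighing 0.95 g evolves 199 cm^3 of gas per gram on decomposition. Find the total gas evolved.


Formula: V_gas = W_binder * gas_evolution_rate
V = 0.95 g * 199 cm^3/g = 189.0500 cm^3

Final answer: 189.0500 cm^3


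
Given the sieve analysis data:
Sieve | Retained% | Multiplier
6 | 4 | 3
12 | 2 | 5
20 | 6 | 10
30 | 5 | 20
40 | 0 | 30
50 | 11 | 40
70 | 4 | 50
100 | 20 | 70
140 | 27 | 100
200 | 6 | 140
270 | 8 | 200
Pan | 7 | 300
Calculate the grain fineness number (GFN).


Formula: GFN = sum(pct * multiplier) / sum(pct)
sum(pct * multiplier) = 9462
sum(pct) = 100
GFN = 9462 / 100 = 94.62

94.62


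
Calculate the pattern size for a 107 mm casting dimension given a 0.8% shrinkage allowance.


Formula: L_pattern = L_casting * (1 + shrinkage_rate/100)
Shrinkage factor = 1 + 0.8/100 = 1.008
L_pattern = 107 mm * 1.008 = 107.8560 mm

107.8560 mm


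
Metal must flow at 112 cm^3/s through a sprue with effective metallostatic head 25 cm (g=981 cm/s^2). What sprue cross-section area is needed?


Formula: v = sqrt(2*g*h), A = Q/v
Velocity: v = sqrt(2 * 981 * 25) = sqrt(49050) = 221.4723 cm/s
Sprue area: A = Q / v = 112 / 221.4723 = 0.5057 cm^2

Answer: 0.5057 cm^2


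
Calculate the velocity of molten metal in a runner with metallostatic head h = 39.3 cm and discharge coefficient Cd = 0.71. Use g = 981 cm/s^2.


Formula: v = Cd * sqrt(2 * g * h)  (Torricelli with discharge coefficient)
2*g*h = 2 * 981 * 39.3 = 77106.6 cm^2/s^2
sqrt(77106.6) = 277.68075 cm/s
v = 0.71 * 277.68075 = 197.1533 cm/s

Answer: 197.1533 cm/s


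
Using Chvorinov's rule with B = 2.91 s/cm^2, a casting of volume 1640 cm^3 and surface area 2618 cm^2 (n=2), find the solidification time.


Formula: t_s = B * (V/A)^n  (Chvorinov's rule, n=2)
Modulus M = V/A = 1640/2618 = 0.626432 cm
M^2 = 0.626432^2 = 0.392417 cm^2
t_s = 2.91 * 0.392417 = 1.1419 s

1.1419 s


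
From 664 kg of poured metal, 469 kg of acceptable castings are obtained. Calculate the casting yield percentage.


Formula: Casting Yield = (W_good / W_total) * 100
Yield = (469 kg / 664 kg) * 100 = 70.6325%


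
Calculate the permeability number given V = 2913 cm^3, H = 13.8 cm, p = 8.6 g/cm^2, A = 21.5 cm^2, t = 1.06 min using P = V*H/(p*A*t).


Formula: Permeability Number P = (V * H) / (p * A * t)
Numerator: V * H = 2913 * 13.8 = 40199.4
Denominator: p * A * t = 8.6 * 21.5 * 1.06 = 195.994
P = 40199.4 / 195.994 = 205.1053

Answer: 205.1053


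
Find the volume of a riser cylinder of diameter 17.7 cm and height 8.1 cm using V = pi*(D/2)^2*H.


Formula: V = pi * (D/2)^2 * H  (cylinder volume)
Radius = D/2 = 17.7/2 = 8.85 cm
V = pi * 8.85^2 * 8.1 = 1993.0649 cm^3


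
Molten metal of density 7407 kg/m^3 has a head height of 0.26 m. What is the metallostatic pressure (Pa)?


Formula: P = rho * g * h
rho * g = 7407 * 9.81 = 72662.67 N/m^3
P = 72662.67 * 0.26 = 18892.2942 Pa


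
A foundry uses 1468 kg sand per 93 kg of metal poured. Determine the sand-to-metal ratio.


Formula: Sand-to-Metal Ratio = W_sand / W_metal
Ratio = 1468 kg / 93 kg = 15.7849

Answer: 15.7849


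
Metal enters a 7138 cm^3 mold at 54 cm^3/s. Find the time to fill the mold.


Formula: t_fill = V_mold / Q_flow
t = 7138 cm^3 / 54 cm^3/s = 132.1852 s

Answer: 132.1852 s


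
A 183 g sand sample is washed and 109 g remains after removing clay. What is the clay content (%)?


Formula: Clay% = (W_total - W_washed) / W_total * 100
Clay mass = 183 - 109 = 74 g
Clay% = 74 / 183 * 100 = 40.4372%

40.4372%


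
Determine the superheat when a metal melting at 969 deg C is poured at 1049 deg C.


Formula: Superheat = T_pour - T_melt
Superheat = 1049 - 969 = 80 deg C


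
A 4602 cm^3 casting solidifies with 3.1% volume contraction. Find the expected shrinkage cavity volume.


Formula: V_shrink = V_casting * shrinkage_pct / 100
V_shrink = 4602 cm^3 * 3.1 / 100 = 142.6620 cm^3

Answer: 142.6620 cm^3


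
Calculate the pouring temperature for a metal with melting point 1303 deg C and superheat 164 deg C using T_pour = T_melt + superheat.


Formula: T_pour = T_melt + Superheat
T_pour = 1303 + 164 = 1467 deg C

Answer: 1467 deg C


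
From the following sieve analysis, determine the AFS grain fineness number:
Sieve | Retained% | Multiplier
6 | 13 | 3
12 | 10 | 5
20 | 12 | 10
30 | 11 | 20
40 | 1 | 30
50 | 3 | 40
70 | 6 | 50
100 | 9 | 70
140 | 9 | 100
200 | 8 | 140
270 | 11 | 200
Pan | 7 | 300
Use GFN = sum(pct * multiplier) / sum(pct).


Formula: GFN = sum(pct * multiplier) / sum(pct)
sum(pct * multiplier) = 7829
sum(pct) = 100
GFN = 7829 / 100 = 78.29


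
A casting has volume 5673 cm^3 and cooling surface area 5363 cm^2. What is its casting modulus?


Formula: Casting Modulus M = V / A
M = 5673 cm^3 / 5363 cm^2 = 1.0578 cm


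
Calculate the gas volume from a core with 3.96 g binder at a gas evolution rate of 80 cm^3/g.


Formula: V_gas = W_binder * gas_evolution_rate
V = 3.96 g * 80 cm^3/g = 316.8000 cm^3


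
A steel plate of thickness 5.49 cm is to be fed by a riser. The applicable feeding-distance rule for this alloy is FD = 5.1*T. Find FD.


Formula: FD = 5.1 * T  (riser feeding-distance rule)
FD = 5.1 * 5.49 cm = 27.9990 cm

Final answer: 27.9990 cm


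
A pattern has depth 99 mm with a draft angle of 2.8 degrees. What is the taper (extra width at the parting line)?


Formula: taper = depth * tan(draft_angle)
tan(2.8 deg) = 0.0489082
taper = 99 mm * 0.0489082 = 4.8419 mm

4.8419 mm


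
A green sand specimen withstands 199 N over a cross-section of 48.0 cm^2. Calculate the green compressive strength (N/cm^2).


Formula: Compressive Strength = Force / Area
Strength = 199 N / 48.0 cm^2 = 4.1458 N/cm^2

4.1458 N/cm^2


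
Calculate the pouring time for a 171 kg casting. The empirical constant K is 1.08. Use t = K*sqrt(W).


Formula: t = K * sqrt(W)
sqrt(W) = sqrt(171) = 13.07670
t = 1.08 * 13.07670 = 14.1228 s

Final answer: 14.1228 s


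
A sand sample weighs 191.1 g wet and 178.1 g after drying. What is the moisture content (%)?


Formula: MC = (W_wet - W_dry) / W_wet * 100
Water mass = 191.1 - 178.1 = 13.0 g
MC = 13.0 / 191.1 * 100 = 6.8027%


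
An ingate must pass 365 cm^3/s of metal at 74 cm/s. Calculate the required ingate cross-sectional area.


Formula: A_ingate = Q / v  (continuity equation)
A = 365 cm^3/s / 74 cm/s = 4.9324 cm^2


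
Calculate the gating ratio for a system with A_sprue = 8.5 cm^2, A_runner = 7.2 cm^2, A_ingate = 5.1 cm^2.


Sprue:Runner:Ingate = 1 : 7.2/8.5 : 5.1/8.5 = 1:0.85:0.60


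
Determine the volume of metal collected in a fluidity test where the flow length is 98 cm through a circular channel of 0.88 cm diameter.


Formula: V = pi * (d/2)^2 * L  (cylinder volume)
Radius = 0.88/2 = 0.44 cm
V = pi * 0.44^2 * 98 = 59.6048 cm^3

Answer: 59.6048 cm^3


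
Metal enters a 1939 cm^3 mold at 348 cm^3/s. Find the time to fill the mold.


Formula: t_fill = V_mold / Q_flow
t = 1939 cm^3 / 348 cm^3/s = 5.5718 s


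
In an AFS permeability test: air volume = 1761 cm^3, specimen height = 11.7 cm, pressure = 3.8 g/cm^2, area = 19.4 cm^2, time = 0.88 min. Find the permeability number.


Formula: Permeability Number P = (V * H) / (p * A * t)
Numerator: V * H = 1761 * 11.7 = 20603.7
Denominator: p * A * t = 3.8 * 19.4 * 0.88 = 64.8736
P = 20603.7 / 64.8736 = 317.5976

Final answer: 317.5976


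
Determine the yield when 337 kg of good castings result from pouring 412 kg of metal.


Formula: Casting Yield = (W_good / W_total) * 100
Yield = (337 kg / 412 kg) * 100 = 81.7961%


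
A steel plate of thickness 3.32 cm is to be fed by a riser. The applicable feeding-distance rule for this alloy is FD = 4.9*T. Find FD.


Formula: FD = 4.9 * T  (riser feeding-distance rule)
FD = 4.9 * 3.32 cm = 16.2680 cm

Final answer: 16.2680 cm


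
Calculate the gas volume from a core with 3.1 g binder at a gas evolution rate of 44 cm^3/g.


Formula: V_gas = W_binder * gas_evolution_rate
V = 3.1 g * 44 cm^3/g = 136.4000 cm^3

136.4000 cm^3


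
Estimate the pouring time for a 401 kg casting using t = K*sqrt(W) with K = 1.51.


Formula: t = K * sqrt(W)
sqrt(W) = sqrt(401) = 20.02498
t = 1.51 * 20.02498 = 30.2377 s


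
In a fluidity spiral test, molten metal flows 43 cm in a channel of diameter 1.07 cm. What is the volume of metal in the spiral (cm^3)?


Formula: V = pi * (d/2)^2 * L  (cylinder volume)
Radius = 1.07/2 = 0.535 cm
V = pi * 0.535^2 * 43 = 38.6657 cm^3

38.6657 cm^3


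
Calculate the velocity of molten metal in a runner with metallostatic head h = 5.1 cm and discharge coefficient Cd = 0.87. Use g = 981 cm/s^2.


Formula: v = Cd * sqrt(2 * g * h)  (Torricelli with discharge coefficient)
2*g*h = 2 * 981 * 5.1 = 10006.2 cm^2/s^2
sqrt(10006.2) = 100.03100 cm/s
v = 0.87 * 100.03100 = 87.0270 cm/s


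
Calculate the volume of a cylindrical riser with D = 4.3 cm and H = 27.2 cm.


Formula: V = pi * (D/2)^2 * H  (cylinder volume)
Radius = D/2 = 4.3/2 = 2.15 cm
V = pi * 2.15^2 * 27.2 = 394.9987 cm^3

Answer: 394.9987 cm^3


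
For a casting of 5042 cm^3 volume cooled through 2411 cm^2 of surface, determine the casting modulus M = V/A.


Formula: Casting Modulus M = V / A
M = 5042 cm^3 / 2411 cm^2 = 2.0912 cm


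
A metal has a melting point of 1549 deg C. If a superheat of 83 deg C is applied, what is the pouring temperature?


Formula: T_pour = T_melt + Superheat
T_pour = 1549 + 83 = 1632 deg C

Final answer: 1632 deg C


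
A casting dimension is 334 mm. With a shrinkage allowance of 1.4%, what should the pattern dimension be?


Formula: L_pattern = L_casting * (1 + shrinkage_rate/100)
Shrinkage factor = 1 + 1.4/100 = 1.014
L_pattern = 334 mm * 1.014 = 338.6760 mm

Answer: 338.6760 mm


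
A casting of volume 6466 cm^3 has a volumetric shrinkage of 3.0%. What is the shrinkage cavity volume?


Formula: V_shrink = V_casting * shrinkage_pct / 100
V_shrink = 6466 cm^3 * 3.0 / 100 = 193.9800 cm^3

Final answer: 193.9800 cm^3


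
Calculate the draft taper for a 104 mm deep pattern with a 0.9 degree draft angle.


Formula: taper = depth * tan(draft_angle)
tan(0.9 deg) = 0.0157093
taper = 104 mm * 0.0157093 = 1.6338 mm

Answer: 1.6338 mm


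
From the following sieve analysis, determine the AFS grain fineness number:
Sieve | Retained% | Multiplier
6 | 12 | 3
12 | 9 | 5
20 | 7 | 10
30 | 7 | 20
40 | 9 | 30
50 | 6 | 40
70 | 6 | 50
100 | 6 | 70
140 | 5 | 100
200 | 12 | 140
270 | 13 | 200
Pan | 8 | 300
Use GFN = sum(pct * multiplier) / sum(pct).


Formula: GFN = sum(pct * multiplier) / sum(pct)
sum(pct * multiplier) = 8701
sum(pct) = 100
GFN = 8701 / 100 = 87.01

Final answer: 87.01


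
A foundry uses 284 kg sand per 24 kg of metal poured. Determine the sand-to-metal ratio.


Formula: Sand-to-Metal Ratio = W_sand / W_metal
Ratio = 284 kg / 24 kg = 11.8333

Final answer: 11.8333


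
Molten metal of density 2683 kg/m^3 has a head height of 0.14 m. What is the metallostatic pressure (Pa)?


Formula: P = rho * g * h
rho * g = 2683 * 9.81 = 26320.23 N/m^3
P = 26320.23 * 0.14 = 3684.8322 Pa

3684.8322 Pa


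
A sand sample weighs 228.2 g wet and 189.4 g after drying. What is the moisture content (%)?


Formula: MC = (W_wet - W_dry) / W_wet * 100
Water mass = 228.2 - 189.4 = 38.8 g
MC = 38.8 / 228.2 * 100 = 17.0026%

Answer: 17.0026%


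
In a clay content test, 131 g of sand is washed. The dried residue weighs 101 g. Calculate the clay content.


Formula: Clay% = (W_total - W_washed) / W_total * 100
Clay mass = 131 - 101 = 30 g
Clay% = 30 / 131 * 100 = 22.9008%

Answer: 22.9008%


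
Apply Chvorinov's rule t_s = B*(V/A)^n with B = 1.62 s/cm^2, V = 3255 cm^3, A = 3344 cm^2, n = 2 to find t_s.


Formula: t_s = B * (V/A)^n  (Chvorinov's rule, n=2)
Modulus M = V/A = 3255/3344 = 0.973385 cm
M^2 = 0.973385^2 = 0.947478 cm^2
t_s = 1.62 * 0.947478 = 1.5349 s

Answer: 1.5349 s


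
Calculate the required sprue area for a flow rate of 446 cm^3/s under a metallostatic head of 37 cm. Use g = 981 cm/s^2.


Formula: v = sqrt(2*g*h), A = Q/v
Velocity: v = sqrt(2 * 981 * 37) = sqrt(72594) = 269.4327 cm/s
Sprue area: A = Q / v = 446 / 269.4327 = 1.6553 cm^2

Answer: 1.6553 cm^2


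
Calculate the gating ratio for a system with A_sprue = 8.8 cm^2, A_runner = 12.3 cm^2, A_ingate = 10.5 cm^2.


Sprue:Runner:Ingate = 1 : 12.3/8.8 : 10.5/8.8 = 1:1.40:1.19

1:1.40:1.19


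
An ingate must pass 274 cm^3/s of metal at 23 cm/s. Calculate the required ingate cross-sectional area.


Formula: A_ingate = Q / v  (continuity equation)
A = 274 cm^3/s / 23 cm/s = 11.9130 cm^2


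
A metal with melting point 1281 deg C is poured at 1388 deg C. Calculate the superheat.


Formula: Superheat = T_pour - T_melt
Superheat = 1388 - 1281 = 107 deg C

Final answer: 107 deg C


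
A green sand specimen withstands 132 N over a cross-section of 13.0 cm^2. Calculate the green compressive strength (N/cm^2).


Formula: Compressive Strength = Force / Area
Strength = 132 N / 13.0 cm^2 = 10.1538 N/cm^2

10.1538 N/cm^2


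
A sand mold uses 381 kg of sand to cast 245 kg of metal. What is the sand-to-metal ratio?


Formula: Sand-to-Metal Ratio = W_sand / W_metal
Ratio = 381 kg / 245 kg = 1.5551


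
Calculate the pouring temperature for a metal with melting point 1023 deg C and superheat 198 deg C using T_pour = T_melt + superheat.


Formula: T_pour = T_melt + Superheat
T_pour = 1023 + 198 = 1221 deg C

1221 deg C


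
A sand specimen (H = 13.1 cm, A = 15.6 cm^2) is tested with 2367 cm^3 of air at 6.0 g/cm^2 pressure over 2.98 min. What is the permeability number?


Formula: Permeability Number P = (V * H) / (p * A * t)
Numerator: V * H = 2367 * 13.1 = 31007.7
Denominator: p * A * t = 6.0 * 15.6 * 2.98 = 278.928
P = 31007.7 / 278.928 = 111.1674

Final answer: 111.1674


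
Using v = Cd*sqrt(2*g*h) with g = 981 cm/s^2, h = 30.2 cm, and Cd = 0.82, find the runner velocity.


Formula: v = Cd * sqrt(2 * g * h)  (Torricelli with discharge coefficient)
2*g*h = 2 * 981 * 30.2 = 59252.4 cm^2/s^2
sqrt(59252.4) = 243.41816 cm/s
v = 0.82 * 243.41816 = 199.6029 cm/s

Answer: 199.6029 cm/s


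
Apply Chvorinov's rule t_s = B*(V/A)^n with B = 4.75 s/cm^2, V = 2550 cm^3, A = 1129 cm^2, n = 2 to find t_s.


Formula: t_s = B * (V/A)^n  (Chvorinov's rule, n=2)
Modulus M = V/A = 2550/1129 = 2.258636 cm
M^2 = 2.258636^2 = 5.101437 cm^2
t_s = 4.75 * 5.101437 = 24.2318 s

24.2318 s


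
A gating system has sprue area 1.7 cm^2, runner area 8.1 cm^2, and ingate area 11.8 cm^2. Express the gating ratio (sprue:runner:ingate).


Sprue:Runner:Ingate = 1 : 8.1/1.7 : 11.8/1.7 = 1:4.76:6.94

Final answer: 1:4.76:6.94


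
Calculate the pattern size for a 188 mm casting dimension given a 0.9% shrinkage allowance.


Formula: L_pattern = L_casting * (1 + shrinkage_rate/100)
Shrinkage factor = 1 + 0.9/100 = 1.009
L_pattern = 188 mm * 1.009 = 189.6920 mm

Answer: 189.6920 mm


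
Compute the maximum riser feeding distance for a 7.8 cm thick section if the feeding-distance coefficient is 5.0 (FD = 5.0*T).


Formula: FD = 5.0 * T  (riser feeding-distance rule)
FD = 5.0 * 7.8 cm = 39.0000 cm


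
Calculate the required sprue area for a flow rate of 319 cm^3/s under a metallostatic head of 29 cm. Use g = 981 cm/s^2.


Formula: v = sqrt(2*g*h), A = Q/v
Velocity: v = sqrt(2 * 981 * 29) = sqrt(56898) = 238.5330 cm/s
Sprue area: A = Q / v = 319 / 238.5330 = 1.3373 cm^2

Final answer: 1.3373 cm^2


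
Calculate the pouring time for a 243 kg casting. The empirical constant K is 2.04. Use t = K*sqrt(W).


Formula: t = K * sqrt(W)
sqrt(W) = sqrt(243) = 15.58846
t = 2.04 * 15.58846 = 31.8005 s

Final answer: 31.8005 s


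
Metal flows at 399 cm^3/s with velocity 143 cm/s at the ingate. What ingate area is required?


Formula: A_ingate = Q / v  (continuity equation)
A = 399 cm^3/s / 143 cm/s = 2.7902 cm^2

Final answer: 2.7902 cm^2


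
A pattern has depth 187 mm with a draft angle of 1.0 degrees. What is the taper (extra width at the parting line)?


Formula: taper = depth * tan(draft_angle)
tan(1.0 deg) = 0.0174551
taper = 187 mm * 0.0174551 = 3.2641 mm

3.2641 mm


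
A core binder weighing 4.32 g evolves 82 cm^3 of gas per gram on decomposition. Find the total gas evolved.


Formula: V_gas = W_binder * gas_evolution_rate
V = 4.32 g * 82 cm^3/g = 354.2400 cm^3

354.2400 cm^3


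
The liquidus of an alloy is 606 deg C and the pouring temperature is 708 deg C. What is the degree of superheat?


Formula: Superheat = T_pour - T_melt
Superheat = 708 - 606 = 102 deg C

102 deg C


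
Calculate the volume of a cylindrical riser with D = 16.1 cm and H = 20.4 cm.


Formula: V = pi * (D/2)^2 * H  (cylinder volume)
Radius = D/2 = 16.1/2 = 8.05 cm
V = pi * 8.05^2 * 20.4 = 4153.0944 cm^3

Answer: 4153.0944 cm^3


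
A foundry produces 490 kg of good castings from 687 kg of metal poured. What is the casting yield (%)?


Formula: Casting Yield = (W_good / W_total) * 100
Yield = (490 kg / 687 kg) * 100 = 71.3246%

Answer: 71.3246%


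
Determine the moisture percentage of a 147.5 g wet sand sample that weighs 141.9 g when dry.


Formula: MC = (W_wet - W_dry) / W_wet * 100
Water mass = 147.5 - 141.9 = 5.6 g
MC = 5.6 / 147.5 * 100 = 3.7966%
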